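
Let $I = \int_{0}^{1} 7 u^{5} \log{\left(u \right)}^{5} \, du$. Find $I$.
$- \frac{35}{1944}$

Start from the elementary integral
$$J(a) = \int_{0}^{1} 7 u^{a} \, du = \frac{7}{a + 1}.$$

Differentiating under the integral sign brings down a factor of $\ln u$:
$$\frac{dJ}{da} = \int_{0}^{1} 7 u^{a} \log{\left(u \right)} \, du = - \frac{7}{\left(a + 1\right)^{2}}.$$

Repeating $5$ times in total — each differentiation brings down another $\ln u$ — gives
$$\frac{d^{5}J}{da^{5}} = \int_{0}^{1} 7 u^{a} \log{\left(u \right)}^{5} \, du = - \frac{840}{\left(a + 1\right)^{6}},$$
and the integrand here is exactly the target integrand, so $I = - \frac{840}{\left(a + 1\right)^{6}}$.

Setting $a = 5$:
$$I = - \frac{35}{1944}.$$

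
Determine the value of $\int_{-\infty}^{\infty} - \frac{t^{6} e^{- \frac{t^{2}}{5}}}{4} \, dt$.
$- \frac{1875 \sqrt{5} \sqrt{\pi}}{32}$

Consider the simpler parametrised integral
$$J(a) = \int_{-\infty}^{\infty} - \frac{e^{- a t^{2}}}{4} \, dt = - \frac{\sqrt{\pi}}{4 \sqrt{a}}.$$

Differentiating under the integral sign brings down a factor of $(-t^2)$:
$$\frac{dJ}{da} = \int_{-\infty}^{\infty} \frac{t^{2} e^{- a t^{2}}}{4} \, dt = \frac{\sqrt{\pi}}{8 a^{\frac{3}{2}}}.$$

Repeating $3$ times in total — each differentiation brings down another $(-t^2)$ — gives
$$\frac{d^{3}J}{da^{3}} = \int_{-\infty}^{\infty} \frac{t^{6} e^{- a t^{2}}}{4} \, dt = \frac{15 \sqrt{\pi}}{32 a^{\frac{7}{2}}},$$
and the integrand here is $(-1)^{3}$ times the target integrand, so $I = (-1)^{3}\,\frac{d^{3}J}{da^{3}} = - \frac{15 \sqrt{\pi}}{32 a^{\frac{7}{2}}}$.

Setting $a = \frac{1}{5}$:
$$I = - \frac{1875 \sqrt{5} \sqrt{\pi}}{32}.$$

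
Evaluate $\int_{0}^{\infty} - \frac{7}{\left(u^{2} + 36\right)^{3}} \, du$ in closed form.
$- \frac{7 \pi}{41472}$

Recall the elementary integral
$$J(a) = \int_{0}^{\infty} - \frac{7}{a^{2} + u^{2}} \, du = - \frac{7 \pi}{2 a}.$$

Differentiating under the integral sign with respect to $a$,
$$\frac{dJ}{da} = \int_{0}^{\infty} \frac{14 a}{\left(a^{2} + u^{2}\right)^{2}} \, du = \frac{7 \pi}{2 a^{2}},$$
so $\int_{0}^{\infty} - \frac{7}{\left(a^{2} + u^{2}\right)^{2}} \, du = - \frac{7 \pi}{4 a^{3}}$.

Repeating — each differentiation of $1/(u^2+a^2)^j$ produces $-2ja/(u^2+a^2)^{j+1}$ — and dividing through by $-2ja$ at each step yields, after $2$ differentiations in total,
$$\int_{0}^{\infty} - \frac{7}{\left(a^{2} + u^{2}\right)^{3}} \, du = - \frac{21 \pi}{16 a^{5}}.$$

Setting $a = 6$:
$$I = - \frac{7 \pi}{41472}.$$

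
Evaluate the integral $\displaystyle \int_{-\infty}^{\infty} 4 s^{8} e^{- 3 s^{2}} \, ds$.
$\frac{35 \sqrt{3} \sqrt{\pi}}{324}$

Consider the simpler parametrised integral
$$J(a) = \int_{-\infty}^{\infty} 4 e^{- a s^{2}} \, ds = \frac{4 \sqrt{\pi}}{\sqrt{a}}.$$

Differentiating under the integral sign brings down a factor of $(-s^2)$:
$$\frac{dJ}{da} = \int_{-\infty}^{\infty} - 4 s^{2} e^{- a s^{2}} \, ds = - \frac{2 \sqrt{\pi}}{a^{\frac{3}{2}}}.$$

Repeating $4$ times in total — each differentiation brings down another $(-s^2)$ — gives
$$\frac{d^{4}J}{da^{4}} = \int_{-\infty}^{\infty} 4 s^{8} e^{- a s^{2}} \, ds = \frac{105 \sqrt{\pi}}{4 a^{\frac{9}{2}}},$$
and the integrand here is exactly the target integrand, so $I = \frac{105 \sqrt{\pi}}{4 a^{\frac{9}{2}}}$.

Setting $a = 3$:
$$I = \frac{35 \sqrt{3} \sqrt{\pi}}{324}.$$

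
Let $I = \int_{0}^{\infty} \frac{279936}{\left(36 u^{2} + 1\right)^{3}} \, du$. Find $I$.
$8748 \pi$

Begin with the known result
$$J(a) = \int_{0}^{\infty} \frac{6}{a^{2} + u^{2}} \, du = \frac{3 \pi}{a}.$$

Differentiating under the integral sign with respect to $a$,
$$\frac{dJ}{da} = \int_{0}^{\infty} - \frac{12 a}{\left(a^{2} + u^{2}\right)^{2}} \, du = - \frac{3 \pi}{a^{2}},$$
so $\int_{0}^{\infty} \frac{6}{\left(a^{2} + u^{2}\right)^{2}} \, du = \frac{3 \pi}{2 a^{3}}$.

Repeating — each differentiation of $1/(u^2+a^2)^j$ produces $-2ja/(u^2+a^2)^{j+1}$ — and dividing through by $-2ja$ at each step yields, after $2$ differentiations in total,
$$\int_{0}^{\infty} \frac{6}{\left(a^{2} + u^{2}\right)^{3}} \, du = \frac{9 \pi}{8 a^{5}}.$$

Setting $a = \frac{1}{6}$:
$$I = 8748 \pi.$$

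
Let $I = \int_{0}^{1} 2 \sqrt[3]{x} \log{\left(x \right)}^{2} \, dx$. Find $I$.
$\frac{27}{16}$

Start from the elementary integral
$$J(a) = \int_{0}^{1} 2 x^{a} \, dx = \frac{2}{a + 1}.$$

Differentiating under the integral sign brings down a factor of $\ln x$:
$$\frac{dJ}{da} = \int_{0}^{1} 2 x^{a} \log{\left(x \right)} \, dx = - \frac{2}{\left(a + 1\right)^{2}}.$$

Repeating twice in total — each differentiation brings down another $\ln x$ — gives
$$\frac{d^{2}J}{da^{2}} = \int_{0}^{1} 2 x^{a} \log{\left(x \right)}^{2} \, dx = \frac{4}{\left(a + 1\right)^{3}},$$
and the integrand here is exactly the target integrand, so $I = \frac{4}{\left(a + 1\right)^{3}}$.

Setting $a = \frac{1}{3}$:
$$I = \frac{27}{16}.$$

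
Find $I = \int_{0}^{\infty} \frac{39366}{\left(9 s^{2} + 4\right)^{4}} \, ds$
$\frac{32805 \pi}{2048}$

Begin with the known result
$$J(a) = \int_{0}^{\infty} \frac{6}{a^{2} + s^{2}} \, ds = \frac{3 \pi}{a}.$$

Differentiating under the integral sign with respect to $a$,
$$\frac{dJ}{da} = \int_{0}^{\infty} - \frac{12 a}{\left(a^{2} + s^{2}\right)^{2}} \, ds = - \frac{3 \pi}{a^{2}},$$
so $\int_{0}^{\infty} \frac{6}{\left(a^{2} + s^{2}\right)^{2}} \, ds = \frac{3 \pi}{2 a^{3}}$.

Repeating — each differentiation of $1/(s^2+a^2)^j$ produces $-2ja/(s^2+a^2)^{j+1}$ — and dividing through by $-2ja$ at each step yields, after $3$ differentiations in total,
$$\int_{0}^{\infty} \frac{6}{\left(a^{2} + s^{2}\right)^{4}} \, ds = \frac{15 \pi}{16 a^{7}}.$$

Setting $a = \frac{2}{3}$:
$$I = \frac{32805 \pi}{2048}.$$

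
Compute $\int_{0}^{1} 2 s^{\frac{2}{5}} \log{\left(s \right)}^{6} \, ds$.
$\frac{112500000}{823543}$

Consider the simpler parametrised integral
$$J(a) = \int_{0}^{1} 2 s^{a} \, ds = \frac{2}{a + 1}.$$

Differentiating under the integral sign brings down a factor of $\ln s$:
$$\frac{dJ}{da} = \int_{0}^{1} 2 s^{a} \log{\left(s \right)} \, ds = - \frac{2}{\left(a + 1\right)^{2}}.$$

Repeating $6$ times in total — each differentiation brings down another $\ln s$ — gives
$$\frac{d^{6}J}{da^{6}} = \int_{0}^{1} 2 s^{a} \log{\left(s \right)}^{6} \, ds = \frac{1440}{\left(a + 1\right)^{7}},$$
and the integrand here is exactly the target integrand, so $I = \frac{1440}{\left(a + 1\right)^{7}}$.

Setting $a = \frac{2}{5}$:
$$I = \frac{112500000}{823543}.$$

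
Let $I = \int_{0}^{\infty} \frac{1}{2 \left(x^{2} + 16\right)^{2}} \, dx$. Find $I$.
$\frac{\pi}{512}$

Start from the standard arctangent integral
$$J(a) = \int_{0}^{\infty} \frac{1}{2 \left(a^{2} + x^{2}\right)} \, dx = \frac{\pi}{4 a}.$$

Differentiating under the integral sign with respect to $a$,
$$\frac{dJ}{da} = \int_{0}^{\infty} - \frac{a}{\left(a^{2} + x^{2}\right)^{2}} \, dx = - \frac{\pi}{4 a^{2}},$$
so $\int_{0}^{\infty} \frac{1}{2 \left(a^{2} + x^{2}\right)^{2}} \, dx = \frac{\pi}{8 a^{3}}$.

Setting $a = 4$:
$$I = \frac{\pi}{512}.$$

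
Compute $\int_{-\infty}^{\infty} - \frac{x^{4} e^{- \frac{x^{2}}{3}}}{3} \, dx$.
$- \frac{9 \sqrt{3} \sqrt{\pi}}{4}$

Begin with the known integral
$$J(a) = \int_{-\infty}^{\infty} - \frac{e^{- a x^{2}}}{3} \, dx = - \frac{\sqrt{\pi}}{3 \sqrt{a}}.$$

Differentiating under the integral sign brings down a factor of $(-x^2)$:
$$\frac{dJ}{da} = \int_{-\infty}^{\infty} \frac{x^{2} e^{- a x^{2}}}{3} \, dx = \frac{\sqrt{\pi}}{6 a^{\frac{3}{2}}}.$$

Repeating twice in total — each differentiation brings down another $(-x^2)$ — gives
$$\frac{d^{2}J}{da^{2}} = \int_{-\infty}^{\infty} - \frac{x^{4} e^{- a x^{2}}}{3} \, dx = - \frac{\sqrt{\pi}}{4 a^{\frac{5}{2}}},$$
and the integrand here is exactly the target integrand, so $I = - \frac{\sqrt{\pi}}{4 a^{\frac{5}{2}}}$.

Setting $a = \frac{1}{3}$:
$$I = - \frac{9 \sqrt{3} \sqrt{\pi}}{4}.$$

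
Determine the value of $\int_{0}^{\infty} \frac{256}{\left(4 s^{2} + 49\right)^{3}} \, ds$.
$\frac{24 \pi}{16807}$

Recall the elementary integral
$$J(a) = \int_{0}^{\infty} \frac{4}{a^{2} + s^{2}} \, ds = \frac{2 \pi}{a}.$$

Differentiating under the integral sign with respect to $a$,
$$\frac{dJ}{da} = \int_{0}^{\infty} - \frac{8 a}{\left(a^{2} + s^{2}\right)^{2}} \, ds = - \frac{2 \pi}{a^{2}},$$
so $\int_{0}^{\infty} \frac{4}{\left(a^{2} + s^{2}\right)^{2}} \, ds = \frac{\pi}{a^{3}}$.

Repeating — each differentiation of $1/(s^2+a^2)^j$ produces $-2ja/(s^2+a^2)^{j+1}$ — and dividing through by $-2ja$ at each step yields, after $2$ differentiations in total,
$$\int_{0}^{\infty} \frac{4}{\left(a^{2} + s^{2}\right)^{3}} \, ds = \frac{3 \pi}{4 a^{5}}.$$

Setting $a = \frac{7}{2}$:
$$I = \frac{24 \pi}{16807}.$$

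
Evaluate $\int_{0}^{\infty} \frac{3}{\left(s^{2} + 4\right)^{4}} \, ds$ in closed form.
$\frac{15 \pi}{4096}$

Start from the standard arctangent integral
$$J(a) = \int_{0}^{\infty} \frac{3}{a^{2} + s^{2}} \, ds = \frac{3 \pi}{2 a}.$$

Differentiating under the integral sign with respect to $a$,
$$\frac{dJ}{da} = \int_{0}^{\infty} - \frac{6 a}{\left(a^{2} + s^{2}\right)^{2}} \, ds = - \frac{3 \pi}{2 a^{2}},$$
so $\int_{0}^{\infty} \frac{3}{\left(a^{2} + s^{2}\right)^{2}} \, ds = \frac{3 \pi}{4 a^{3}}$.

Repeating — each differentiation of $1/(s^2+a^2)^j$ produces $-2ja/(s^2+a^2)^{j+1}$ — and dividing through by $-2ja$ at each step yields, after $3$ differentiations in total,
$$\int_{0}^{\infty} \frac{3}{\left(a^{2} + s^{2}\right)^{4}} \, ds = \frac{15 \pi}{32 a^{7}}.$$

Setting $a = 2$:
$$I = \frac{15 \pi}{4096}.$$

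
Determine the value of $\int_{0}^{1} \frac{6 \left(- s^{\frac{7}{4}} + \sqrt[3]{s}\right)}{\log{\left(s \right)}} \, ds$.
$- \log{\left(\frac{1291467969}{16777216} \right)}$

Replace the exponent $\frac{7}{4}$ by a parameter $a$: let $I(a) = \int_{0}^{1} \frac{6 \left(\sqrt[3]{s} - s^{a}\right)}{\log{\left(s \right)}} \, ds$.

Since $\dfrac{\partial}{\partial a}\,s^{a} = s^{a} \ln s$, the $\ln s$ in the denominator cancels and
$$\frac{dI}{da} = \int_{0}^{1} -6 s^{a} \, ds = -6 \left[\frac{s^{a+1}}{a+1}\right]_0^1 = - \frac{6}{a + 1}.$$

Integrating with respect to $a$ gives $I(a) = - \log{\left(\frac{729 \left(a + 1\right)^{6}}{4096} \right)} + C$.

At $a = \frac{1}{3}$ the integrand is identically $0$, so $I(\frac{1}{3}) = 0$. The closed form gives $0$, hence $C = 0$.

Setting $a = \frac{7}{4}$:
$$I = - \log{\left(\frac{1291467969}{16777216} \right)}.$$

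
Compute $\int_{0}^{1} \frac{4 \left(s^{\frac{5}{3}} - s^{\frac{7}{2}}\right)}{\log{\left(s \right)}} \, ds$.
$- \log{\left(\frac{531441}{65536} \right)}$

Consider the one-parameter family: let $I(a) = \int_{0}^{1} \frac{4 \left(s^{\frac{5}{3}} - s^{a}\right)}{\log{\left(s \right)}} \, ds$.

Since $\dfrac{\partial}{\partial a}\,s^{a} = s^{a} \ln s$, the $\ln s$ in the denominator cancels and
$$\frac{dI}{da} = \int_{0}^{1} -4 s^{a} \, ds = -4 \left[\frac{s^{a+1}}{a+1}\right]_0^1 = - \frac{4}{a + 1}.$$

Integrating with respect to $a$ gives $I(a) = - \log{\left(\frac{81 \left(a + 1\right)^{4}}{4096} \right)} + C$.

At $a = \frac{5}{3}$ the integrand is identically $0$, so $I(\frac{5}{3}) = 0$. The closed form gives $0$, hence $C = 0$.

Setting $a = \frac{7}{2}$:
$$I = - \log{\left(\frac{531441}{65536} \right)}.$$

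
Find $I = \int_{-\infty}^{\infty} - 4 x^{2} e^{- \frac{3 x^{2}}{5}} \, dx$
$- \frac{10 \sqrt{15} \sqrt{\pi}}{9}$

Start from the elementary integral
$$J(a) = \int_{-\infty}^{\infty} - 4 e^{- a x^{2}} \, dx = - \frac{4 \sqrt{\pi}}{\sqrt{a}}.$$

Differentiating under the integral sign brings down a factor of $(-x^2)$:
$$\frac{dJ}{da} = \int_{-\infty}^{\infty} 4 x^{2} e^{- a x^{2}} \, dx = \frac{2 \sqrt{\pi}}{a^{\frac{3}{2}}}.$$

The integral on the left is $-I$, so $I = - \frac{2 \sqrt{\pi}}{a^{\frac{3}{2}}}$.

Setting $a = \frac{3}{5}$:
$$I = - \frac{10 \sqrt{15} \sqrt{\pi}}{9}.$$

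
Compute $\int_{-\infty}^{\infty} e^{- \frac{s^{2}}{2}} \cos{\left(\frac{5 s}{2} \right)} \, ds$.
$\frac{\sqrt{2} \sqrt{\pi}}{e^{\frac{25}{8}}}$

Define $I(b) = \int_{-\infty}^{\infty} e^{- \frac{s^{2}}{2}} \cos{\left(b s \right)} \, ds$.

Differentiating under the integral sign,
$$I'(b) = \int_{-\infty}^{\infty} - s e^{- \frac{s^{2}}{2}} \sin{\left(b s \right)} \, ds.$$

Integrate $\int_{-\infty}^{\infty} s \sin(b s)\, e^{- \frac{s^{2}}{2}}\, ds$ by parts with $u = \sin(b s)$ and $dv = s\, e^{- \frac{s^{2}}{2}}\, ds$, giving $v = - e^{- \frac{s^{2}}{2}}$. The boundary term vanishes and
$$\int_{-\infty}^{\infty} s \sin(b s)\, e^{- \frac{s^{2}}{2}}\, ds = b \int_{-\infty}^{\infty} \cos(b s)\, e^{- \frac{s^{2}}{2}}\, ds,$$
so $I'(b) = - b\, I(b)$.

This is a separable first-order ODE; solving with the initial condition $I(0) = \int_{-\infty}^{\infty} e^{- \frac{s^{2}}{2}}\,ds = \sqrt{2} \sqrt{\pi}$ gives
$$I(b) = \sqrt{2} \sqrt{\pi} e^{- \frac{b^{2}}{2}}.$$

Setting $b = \frac{5}{2}$:
$$I = \frac{\sqrt{2} \sqrt{\pi}}{e^{\frac{25}{8}}}.$$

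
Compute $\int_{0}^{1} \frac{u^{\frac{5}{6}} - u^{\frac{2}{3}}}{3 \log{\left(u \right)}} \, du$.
$- \frac{\log{\left(10 \right)}}{3} + \frac{\log{\left(11 \right)}}{3}$

Replace the exponent $\frac{5}{6}$ by a parameter $a$: let $I(a) = \int_{0}^{1} \frac{- u^{\frac{2}{3}} + u^{a}}{3 \log{\left(u \right)}} \, du$.

Since $\dfrac{\partial}{\partial a}\,u^{a} = u^{a} \ln u$, the $\ln u$ in the denominator cancels and
$$\frac{dI}{da} = \int_{0}^{1} \frac{1}{3} u^{a} \, du = \frac{1}{3} \left[\frac{u^{a+1}}{a+1}\right]_0^1 = \frac{1}{3 \left(a + 1\right)}.$$

Integrating with respect to $a$ gives $I(a) = \frac{\log{\left(a + 1 \right)}}{3} - \frac{\log{\left(5 \right)}}{3} + \frac{\log{\left(3 \right)}}{3} + C$.

At $a = \frac{2}{3}$ the integrand is identically $0$, so $I(\frac{2}{3}) = 0$. The closed form gives $0$, hence $C = 0$.

Setting $a = \frac{5}{6}$:
$$I = - \frac{\log{\left(10 \right)}}{3} + \frac{\log{\left(11 \right)}}{3}.$$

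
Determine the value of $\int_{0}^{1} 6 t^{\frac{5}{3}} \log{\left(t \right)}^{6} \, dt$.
$\frac{295245}{65536}$

Start from the elementary integral
$$J(a) = \int_{0}^{1} 6 t^{a} \, dt = \frac{6}{a + 1}.$$

Differentiating under the integral sign brings down a factor of $\ln t$:
$$\frac{dJ}{da} = \int_{0}^{1} 6 t^{a} \log{\left(t \right)} \, dt = - \frac{6}{\left(a + 1\right)^{2}}.$$

Repeating $6$ times in total — each differentiation brings down another $\ln t$ — gives
$$\frac{d^{6}J}{da^{6}} = \int_{0}^{1} 6 t^{a} \log{\left(t \right)}^{6} \, dt = \frac{4320}{\left(a + 1\right)^{7}},$$
and the integrand here is exactly the target integrand, so $I = \frac{4320}{\left(a + 1\right)^{7}}$.

Setting $a = \frac{5}{3}$:
$$I = \frac{295245}{65536}.$$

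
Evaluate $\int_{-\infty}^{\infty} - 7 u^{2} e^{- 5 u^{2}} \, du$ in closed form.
$- \frac{7 \sqrt{5} \sqrt{\pi}}{50}$

Begin with the known integral
$$J(a) = \int_{-\infty}^{\infty} - 7 e^{- a u^{2}} \, du = - \frac{7 \sqrt{\pi}}{\sqrt{a}}.$$

Differentiating under the integral sign brings down a factor of $(-u^2)$:
$$\frac{dJ}{da} = \int_{-\infty}^{\infty} 7 u^{2} e^{- a u^{2}} \, du = \frac{7 \sqrt{\pi}}{2 a^{\frac{3}{2}}}.$$

The integral on the left is $-I$, so $I = - \frac{7 \sqrt{\pi}}{2 a^{\frac{3}{2}}}$.

Setting $a = 5$:
$$I = - \frac{7 \sqrt{5} \sqrt{\pi}}{50}.$$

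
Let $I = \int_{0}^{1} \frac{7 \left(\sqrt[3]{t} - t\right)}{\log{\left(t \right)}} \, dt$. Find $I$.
$- \log{\left(\frac{2187}{128} \right)}$

Introduce a parameter $a$ in the exponent: let $I(a) = \int_{0}^{1} \frac{7 \left(\sqrt[3]{t} - t^{a}\right)}{\log{\left(t \right)}} \, dt$.

Since $\dfrac{\partial}{\partial a}\,t^{a} = t^{a} \ln t$, the $\ln t$ in the denominator cancels and
$$\frac{dI}{da} = \int_{0}^{1} -7 t^{a} \, dt = -7 \left[\frac{t^{a+1}}{a+1}\right]_0^1 = - \frac{7}{a + 1}.$$

Integrating with respect to $a$ gives $I(a) = - \log{\left(\frac{2187 \left(a + 1\right)^{7}}{16384} \right)} + C$.

At $a = \frac{1}{3}$ the integrand is identically $0$, so $I(\frac{1}{3}) = 0$. The closed form gives $0$, hence $C = 0$.

Setting $a = 1$:
$$I = - \log{\left(\frac{2187}{128} \right)}.$$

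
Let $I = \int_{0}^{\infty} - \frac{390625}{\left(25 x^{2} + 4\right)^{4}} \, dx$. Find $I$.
$- \frac{390625 \pi}{4096}$

Start from the standard arctangent integral
$$J(a) = \int_{0}^{\infty} - \frac{1}{a^{2} + x^{2}} \, dx = - \frac{\pi}{2 a}.$$

Differentiating under the integral sign with respect to $a$,
$$\frac{dJ}{da} = \int_{0}^{\infty} \frac{2 a}{\left(a^{2} + x^{2}\right)^{2}} \, dx = \frac{\pi}{2 a^{2}},$$
so $\int_{0}^{\infty} - \frac{1}{\left(a^{2} + x^{2}\right)^{2}} \, dx = - \frac{\pi}{4 a^{3}}$.

Repeating — each differentiation of $1/(x^2+a^2)^j$ produces $-2ja/(x^2+a^2)^{j+1}$ — and dividing through by $-2ja$ at each step yields, after $3$ differentiations in total,
$$\int_{0}^{\infty} - \frac{1}{\left(a^{2} + x^{2}\right)^{4}} \, dx = - \frac{5 \pi}{32 a^{7}}.$$

Setting $a = \frac{2}{5}$:
$$I = - \frac{390625 \pi}{4096}.$$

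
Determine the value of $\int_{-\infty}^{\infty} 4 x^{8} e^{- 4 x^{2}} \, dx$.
$\frac{105 \sqrt{\pi}}{2048}$

Begin with the known integral
$$J(a) = \int_{-\infty}^{\infty} 4 e^{- a x^{2}} \, dx = \frac{4 \sqrt{\pi}}{\sqrt{a}}.$$

Differentiating under the integral sign brings down a factor of $(-x^2)$:
$$\frac{dJ}{da} = \int_{-\infty}^{\infty} - 4 x^{2} e^{- a x^{2}} \, dx = - \frac{2 \sqrt{\pi}}{a^{\frac{3}{2}}}.$$

Repeating $4$ times in total — each differentiation brings down another $(-x^2)$ — gives
$$\frac{d^{4}J}{da^{4}} = \int_{-\infty}^{\infty} 4 x^{8} e^{- a x^{2}} \, dx = \frac{105 \sqrt{\pi}}{4 a^{\frac{9}{2}}},$$
and the integrand here is exactly the target integrand, so $I = \frac{105 \sqrt{\pi}}{4 a^{\frac{9}{2}}}$.

Setting $a = 4$:
$$I = \frac{105 \sqrt{\pi}}{2048}.$$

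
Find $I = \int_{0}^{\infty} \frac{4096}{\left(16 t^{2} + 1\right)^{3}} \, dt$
$192 \pi$

Start from the standard arctangent integral
$$J(a) = \int_{0}^{\infty} \frac{1}{a^{2} + t^{2}} \, dt = \frac{\pi}{2 a}.$$

Differentiating under the integral sign with respect to $a$,
$$\frac{dJ}{da} = \int_{0}^{\infty} - \frac{2 a}{\left(a^{2} + t^{2}\right)^{2}} \, dt = - \frac{\pi}{2 a^{2}},$$
so $\int_{0}^{\infty} \frac{1}{\left(a^{2} + t^{2}\right)^{2}} \, dt = \frac{\pi}{4 a^{3}}$.

Repeating — each differentiation of $1/(t^2+a^2)^j$ produces $-2ja/(t^2+a^2)^{j+1}$ — and dividing through by $-2ja$ at each step yields, after $2$ differentiations in total,
$$\int_{0}^{\infty} \frac{1}{\left(a^{2} + t^{2}\right)^{3}} \, dt = \frac{3 \pi}{16 a^{5}}.$$

Setting $a = \frac{1}{4}$:
$$I = 192 \pi.$$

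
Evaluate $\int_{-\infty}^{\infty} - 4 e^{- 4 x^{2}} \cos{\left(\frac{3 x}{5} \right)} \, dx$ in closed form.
$- \frac{2 \sqrt{\pi}}{e^{\frac{9}{400}}}$

Treat the cosine frequency as a parameter and define $I(b) = \int_{-\infty}^{\infty} - 4 e^{- 4 x^{2}} \cos{\left(b x \right)} \, dx$.

Differentiating under the integral sign,
$$I'(b) = \int_{-\infty}^{\infty} 4 x e^{- 4 x^{2}} \sin{\left(b x \right)} \, dx.$$

Integrate $\int_{-\infty}^{\infty} x \sin(b x)\, e^{- 4 x^{2}}\, dx$ by parts with $u = \sin(b x)$ and $dv = x\, e^{- 4 x^{2}}\, dx$, giving $v = - \frac{e^{- 4 x^{2}}}{8}$. The boundary term vanishes and
$$\int_{-\infty}^{\infty} x \sin(b x)\, e^{- 4 x^{2}}\, dx = \frac{b}{8} \int_{-\infty}^{\infty} \cos(b x)\, e^{- 4 x^{2}}\, dx,$$
so $I'(b) = - \frac{b}{8}\, I(b)$.

This is a separable first-order ODE; solving with the initial condition $I(0) = \int_{-\infty}^{\infty} - 4 e^{- 4 x^{2}}\,dx = - 2 \sqrt{\pi}$ gives
$$I(b) = - 2 \sqrt{\pi} e^{- \frac{b^{2}}{16}}.$$

Setting $b = \frac{3}{5}$:
$$I = - \frac{2 \sqrt{\pi}}{e^{\frac{9}{400}}}.$$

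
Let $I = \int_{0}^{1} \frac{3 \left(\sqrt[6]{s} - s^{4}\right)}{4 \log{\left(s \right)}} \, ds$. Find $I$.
$\log{\left(\frac{\sqrt[4]{30} \cdot 7^{\frac{3}{4}}}{30} \right)}$

Consider the one-parameter family: let $I(a) = \int_{0}^{1} \frac{3 \left(- s^{4} + s^{a}\right)}{4 \log{\left(s \right)}} \, ds$.

Since $\dfrac{\partial}{\partial a}\,s^{a} = s^{a} \ln s$, the $\ln s$ in the denominator cancels and
$$\frac{dI}{da} = \int_{0}^{1} \frac{3}{4} s^{a} \, ds = \frac{3}{4} \left[\frac{s^{a+1}}{a+1}\right]_0^1 = \frac{3}{4 \left(a + 1\right)}.$$

Integrating with respect to $a$ gives $I(a) = \frac{3 \log{\left(a + 1 \right)}}{4} - \frac{3 \log{\left(5 \right)}}{4} + C$.

At $a = 4$ the integrand is identically $0$, so $I(4) = 0$. The closed form gives $0$, hence $C = 0$.

Setting $a = \frac{1}{6}$:
$$I = \log{\left(\frac{\sqrt[4]{30} \cdot 7^{\frac{3}{4}}}{30} \right)}.$$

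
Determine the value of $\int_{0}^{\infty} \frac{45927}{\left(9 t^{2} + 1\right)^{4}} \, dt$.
$\frac{76545 \pi}{32}$

Start from the standard arctangent integral
$$J(a) = \int_{0}^{\infty} \frac{7}{a^{2} + t^{2}} \, dt = \frac{7 \pi}{2 a}.$$

Differentiating under the integral sign with respect to $a$,
$$\frac{dJ}{da} = \int_{0}^{\infty} - \frac{14 a}{\left(a^{2} + t^{2}\right)^{2}} \, dt = - \frac{7 \pi}{2 a^{2}},$$
so $\int_{0}^{\infty} \frac{7}{\left(a^{2} + t^{2}\right)^{2}} \, dt = \frac{7 \pi}{4 a^{3}}$.

Repeating — each differentiation of $1/(t^2+a^2)^j$ produces $-2ja/(t^2+a^2)^{j+1}$ — and dividing through by $-2ja$ at each step yields, after $3$ differentiations in total,
$$\int_{0}^{\infty} \frac{7}{\left(a^{2} + t^{2}\right)^{4}} \, dt = \frac{35 \pi}{32 a^{7}}.$$

Setting $a = \frac{1}{3}$:
$$I = \frac{76545 \pi}{32}.$$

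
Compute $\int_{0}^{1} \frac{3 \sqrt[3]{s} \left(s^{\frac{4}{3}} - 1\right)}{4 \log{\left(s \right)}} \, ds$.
$\frac{3 \log{\left(2 \right)}}{4}$

Consider the one-parameter family: let $I(a) = \int_{0}^{1} \frac{3 \left(- \sqrt[3]{s} + s^{a}\right)}{4 \log{\left(s \right)}} \, ds$.

Since $\dfrac{\partial}{\partial a}\,s^{a} = s^{a} \ln s$, the $\ln s$ in the denominator cancels and
$$\frac{dI}{da} = \int_{0}^{1} \frac{3}{4} s^{a} \, ds = \frac{3}{4} \left[\frac{s^{a+1}}{a+1}\right]_0^1 = \frac{3}{4 \left(a + 1\right)}.$$

Integrating with respect to $a$ gives $I(a) = \log{\left(\frac{\sqrt{2} \cdot 3^{\frac{3}{4}} \left(a + 1\right)^{\frac{3}{4}}}{4} \right)} + C$.

At $a = \frac{1}{3}$ the integrand is identically $0$, so $I(\frac{1}{3}) = 0$. The closed form gives $0$, hence $C = 0$.

Setting $a = \frac{5}{3}$:
$$I = \frac{3 \log{\left(2 \right)}}{4}.$$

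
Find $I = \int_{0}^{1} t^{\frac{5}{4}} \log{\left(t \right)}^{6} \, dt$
$\frac{1310720}{531441}$

Begin with the known integral
$$J(a) = \int_{0}^{1} t^{a} \, dt = \frac{1}{a + 1}.$$

Differentiating under the integral sign brings down a factor of $\ln t$:
$$\frac{dJ}{da} = \int_{0}^{1} t^{a} \log{\left(t \right)} \, dt = - \frac{1}{\left(a + 1\right)^{2}}.$$

Repeating $6$ times in total — each differentiation brings down another $\ln t$ — gives
$$\frac{d^{6}J}{da^{6}} = \int_{0}^{1} t^{a} \log{\left(t \right)}^{6} \, dt = \frac{720}{\left(a + 1\right)^{7}},$$
and the integrand here is exactly the target integrand, so $I = \frac{720}{\left(a + 1\right)^{7}}$.

Setting $a = \frac{5}{4}$:
$$I = \frac{1310720}{531441}.$$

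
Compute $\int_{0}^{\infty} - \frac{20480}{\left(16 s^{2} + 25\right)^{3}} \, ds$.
$- \frac{192 \pi}{625}$

Begin with the known result
$$J(a) = \int_{0}^{\infty} - \frac{5}{a^{2} + s^{2}} \, ds = - \frac{5 \pi}{2 a}.$$

Differentiating under the integral sign with respect to $a$,
$$\frac{dJ}{da} = \int_{0}^{\infty} \frac{10 a}{\left(a^{2} + s^{2}\right)^{2}} \, ds = \frac{5 \pi}{2 a^{2}},$$
so $\int_{0}^{\infty} - \frac{5}{\left(a^{2} + s^{2}\right)^{2}} \, ds = - \frac{5 \pi}{4 a^{3}}$.

Repeating — each differentiation of $1/(s^2+a^2)^j$ produces $-2ja/(s^2+a^2)^{j+1}$ — and dividing through by $-2ja$ at each step yields, after $2$ differentiations in total,
$$\int_{0}^{\infty} - \frac{5}{\left(a^{2} + s^{2}\right)^{3}} \, ds = - \frac{15 \pi}{16 a^{5}}.$$

Setting $a = \frac{5}{4}$:
$$I = - \frac{192 \pi}{625}.$$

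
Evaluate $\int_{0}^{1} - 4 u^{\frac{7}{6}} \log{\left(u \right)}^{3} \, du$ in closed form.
$\frac{31104}{28561}$

Begin with the known integral
$$J(a) = \int_{0}^{1} - 4 u^{a} \, du = - \frac{4}{a + 1}.$$

Differentiating under the integral sign brings down a factor of $\ln u$:
$$\frac{dJ}{da} = \int_{0}^{1} - 4 u^{a} \log{\left(u \right)} \, du = \frac{4}{\left(a + 1\right)^{2}}.$$

Repeating $3$ times in total — each differentiation brings down another $\ln u$ — gives
$$\frac{d^{3}J}{da^{3}} = \int_{0}^{1} - 4 u^{a} \log{\left(u \right)}^{3} \, du = \frac{24}{\left(a + 1\right)^{4}},$$
and the integrand here is exactly the target integrand, so $I = \frac{24}{\left(a + 1\right)^{4}}$.

Setting $a = \frac{7}{6}$:
$$I = \frac{31104}{28561}.$$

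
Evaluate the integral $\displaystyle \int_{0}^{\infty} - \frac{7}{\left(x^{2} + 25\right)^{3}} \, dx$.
$- \frac{21 \pi}{50000}$

Start from the standard arctangent integral
$$J(a) = \int_{0}^{\infty} - \frac{7}{a^{2} + x^{2}} \, dx = - \frac{7 \pi}{2 a}.$$

Differentiating under the integral sign with respect to $a$,
$$\frac{dJ}{da} = \int_{0}^{\infty} \frac{14 a}{\left(a^{2} + x^{2}\right)^{2}} \, dx = \frac{7 \pi}{2 a^{2}},$$
so $\int_{0}^{\infty} - \frac{7}{\left(a^{2} + x^{2}\right)^{2}} \, dx = - \frac{7 \pi}{4 a^{3}}$.

Repeating — each differentiation of $1/(x^2+a^2)^j$ produces $-2ja/(x^2+a^2)^{j+1}$ — and dividing through by $-2ja$ at each step yields, after $2$ differentiations in total,
$$\int_{0}^{\infty} - \frac{7}{\left(a^{2} + x^{2}\right)^{3}} \, dx = - \frac{21 \pi}{16 a^{5}}.$$

Setting $a = 5$:
$$I = - \frac{21 \pi}{50000}.$$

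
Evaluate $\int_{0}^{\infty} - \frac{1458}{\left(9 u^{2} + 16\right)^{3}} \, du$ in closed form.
$- \frac{729 \pi}{8192}$

Start from the standard arctangent integral
$$J(a) = \int_{0}^{\infty} - \frac{2}{a^{2} + u^{2}} \, du = - \frac{\pi}{a}.$$

Differentiating under the integral sign with respect to $a$,
$$\frac{dJ}{da} = \int_{0}^{\infty} \frac{4 a}{\left(a^{2} + u^{2}\right)^{2}} \, du = \frac{\pi}{a^{2}},$$
so $\int_{0}^{\infty} - \frac{2}{\left(a^{2} + u^{2}\right)^{2}} \, du = - \frac{\pi}{2 a^{3}}$.

Repeating — each differentiation of $1/(u^2+a^2)^j$ produces $-2ja/(u^2+a^2)^{j+1}$ — and dividing through by $-2ja$ at each step yields, after $2$ differentiations in total,
$$\int_{0}^{\infty} - \frac{2}{\left(a^{2} + u^{2}\right)^{3}} \, du = - \frac{3 \pi}{8 a^{5}}.$$

Setting $a = \frac{4}{3}$:
$$I = - \frac{729 \pi}{8192}.$$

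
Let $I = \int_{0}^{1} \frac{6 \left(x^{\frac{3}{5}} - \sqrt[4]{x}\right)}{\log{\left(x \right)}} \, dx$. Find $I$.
$- \log{\left(\frac{244140625}{1073741824} \right)}$

Introduce a parameter $a$ in the exponent: let $I(a) = \int_{0}^{1} \frac{6 \left(x^{\frac{3}{5}} - x^{a}\right)}{\log{\left(x \right)}} \, dx$.

Since $\dfrac{\partial}{\partial a}\,x^{a} = x^{a} \ln x$, the $\ln x$ in the denominator cancels and
$$\frac{dI}{da} = \int_{0}^{1} -6 x^{a} \, dx = -6 \left[\frac{x^{a+1}}{a+1}\right]_0^1 = - \frac{6}{a + 1}.$$

Integrating with respect to $a$ gives $I(a) = - \log{\left(\frac{15625 \left(a + 1\right)^{6}}{262144} \right)} + C$.

At $a = \frac{3}{5}$ the integrand is identically $0$, so $I(\frac{3}{5}) = 0$. The closed form gives $0$, hence $C = 0$.

Setting $a = \frac{1}{4}$:
$$I = - \log{\left(\frac{244140625}{1073741824} \right)}.$$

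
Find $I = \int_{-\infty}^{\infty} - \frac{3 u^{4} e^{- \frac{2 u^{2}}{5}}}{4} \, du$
$- \frac{225 \sqrt{10} \sqrt{\pi}}{128}$

Begin with the known integral
$$J(a) = \int_{-\infty}^{\infty} - \frac{3 e^{- a u^{2}}}{4} \, du = - \frac{3 \sqrt{\pi}}{4 \sqrt{a}}.$$

Differentiating under the integral sign brings down a factor of $(-u^2)$:
$$\frac{dJ}{da} = \int_{-\infty}^{\infty} \frac{3 u^{2} e^{- a u^{2}}}{4} \, du = \frac{3 \sqrt{\pi}}{8 a^{\frac{3}{2}}}.$$

Repeating twice in total — each differentiation brings down another $(-u^2)$ — gives
$$\frac{d^{2}J}{da^{2}} = \int_{-\infty}^{\infty} - \frac{3 u^{4} e^{- a u^{2}}}{4} \, du = - \frac{9 \sqrt{\pi}}{16 a^{\frac{5}{2}}},$$
and the integrand here is exactly the target integrand, so $I = - \frac{9 \sqrt{\pi}}{16 a^{\frac{5}{2}}}$.

Setting $a = \frac{2}{5}$:
$$I = - \frac{225 \sqrt{10} \sqrt{\pi}}{128}.$$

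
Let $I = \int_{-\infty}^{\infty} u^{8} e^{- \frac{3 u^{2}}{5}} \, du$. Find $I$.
$\frac{21875 \sqrt{15} \sqrt{\pi}}{1296}$

Consider the simpler parametrised integral
$$J(a) = \int_{-\infty}^{\infty} e^{- a u^{2}} \, du = \frac{\sqrt{\pi}}{\sqrt{a}}.$$

Differentiating under the integral sign brings down a factor of $(-u^2)$:
$$\frac{dJ}{da} = \int_{-\infty}^{\infty} - u^{2} e^{- a u^{2}} \, du = - \frac{\sqrt{\pi}}{2 a^{\frac{3}{2}}}.$$

Repeating $4$ times in total — each differentiation brings down another $(-u^2)$ — gives
$$\frac{d^{4}J}{da^{4}} = \int_{-\infty}^{\infty} u^{8} e^{- a u^{2}} \, du = \frac{105 \sqrt{\pi}}{16 a^{\frac{9}{2}}},$$
and the integrand here is exactly the target integrand, so $I = \frac{105 \sqrt{\pi}}{16 a^{\frac{9}{2}}}$.

Setting $a = \frac{3}{5}$:
$$I = \frac{21875 \sqrt{15} \sqrt{\pi}}{1296}.$$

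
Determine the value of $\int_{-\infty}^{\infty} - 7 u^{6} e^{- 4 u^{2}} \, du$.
$- \frac{105 \sqrt{\pi}}{1024}$

Start from the elementary integral
$$J(a) = \int_{-\infty}^{\infty} - 7 e^{- a u^{2}} \, du = - \frac{7 \sqrt{\pi}}{\sqrt{a}}.$$

Differentiating under the integral sign brings down a factor of $(-u^2)$:
$$\frac{dJ}{da} = \int_{-\infty}^{\infty} 7 u^{2} e^{- a u^{2}} \, du = \frac{7 \sqrt{\pi}}{2 a^{\frac{3}{2}}}.$$

Repeating $3$ times in total — each differentiation brings down another $(-u^2)$ — gives
$$\frac{d^{3}J}{da^{3}} = \int_{-\infty}^{\infty} 7 u^{6} e^{- a u^{2}} \, du = \frac{105 \sqrt{\pi}}{8 a^{\frac{7}{2}}},$$
and the integrand here is $(-1)^{3}$ times the target integrand, so $I = (-1)^{3}\,\frac{d^{3}J}{da^{3}} = - \frac{105 \sqrt{\pi}}{8 a^{\frac{7}{2}}}$.

Setting $a = 4$:
$$I = - \frac{105 \sqrt{\pi}}{1024}.$$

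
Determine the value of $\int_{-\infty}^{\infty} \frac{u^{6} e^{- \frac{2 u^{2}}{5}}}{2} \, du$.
$\frac{1875 \sqrt{10} \sqrt{\pi}}{256}$

Begin with the known integral
$$J(a) = \int_{-\infty}^{\infty} \frac{e^{- a u^{2}}}{2} \, du = \frac{\sqrt{\pi}}{2 \sqrt{a}}.$$

Differentiating under the integral sign brings down a factor of $(-u^2)$:
$$\frac{dJ}{da} = \int_{-\infty}^{\infty} - \frac{u^{2} e^{- a u^{2}}}{2} \, du = - \frac{\sqrt{\pi}}{4 a^{\frac{3}{2}}}.$$

Repeating $3$ times in total — each differentiation brings down another $(-u^2)$ — gives
$$\frac{d^{3}J}{da^{3}} = \int_{-\infty}^{\infty} - \frac{u^{6} e^{- a u^{2}}}{2} \, du = - \frac{15 \sqrt{\pi}}{16 a^{\frac{7}{2}}},$$
and the integrand here is $(-1)^{3}$ times the target integrand, so $I = (-1)^{3}\,\frac{d^{3}J}{da^{3}} = \frac{15 \sqrt{\pi}}{16 a^{\frac{7}{2}}}$.

Setting $a = \frac{2}{5}$:
$$I = \frac{1875 \sqrt{10} \sqrt{\pi}}{256}.$$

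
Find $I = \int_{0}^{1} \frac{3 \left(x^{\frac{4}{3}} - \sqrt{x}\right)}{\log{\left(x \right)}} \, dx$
$\log{\left(\frac{2744}{729} \right)}$

Replace the exponent $\frac{4}{3}$ by a parameter $a$: let $I(a) = \int_{0}^{1} \frac{3 \left(- \sqrt{x} + x^{a}\right)}{\log{\left(x \right)}} \, dx$.

Since $\dfrac{\partial}{\partial a}\,x^{a} = x^{a} \ln x$, the $\ln x$ in the denominator cancels and
$$\frac{dI}{da} = \int_{0}^{1} 3 x^{a} \, dx = 3 \left[\frac{x^{a+1}}{a+1}\right]_0^1 = \frac{3}{a + 1}.$$

Integrating with respect to $a$ gives $I(a) = \log{\left(\frac{8 \left(a + 1\right)^{3}}{27} \right)} + C$.

At $a = \frac{1}{2}$ the integrand is identically $0$, so $I(\frac{1}{2}) = 0$. The closed form gives $0$, hence $C = 0$.

Setting $a = \frac{4}{3}$:
$$I = \log{\left(\frac{2744}{729} \right)}.$$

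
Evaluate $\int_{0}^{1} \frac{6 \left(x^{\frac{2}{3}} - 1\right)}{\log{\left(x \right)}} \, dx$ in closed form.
$\log{\left(\frac{15625}{729} \right)}$

Introduce a parameter $a$ in the exponent: let $I(a) = \int_{0}^{1} \frac{6 \left(x^{a} - 1\right)}{\log{\left(x \right)}} \, dx$.

Since $\dfrac{\partial}{\partial a}\,x^{a} = x^{a} \ln x$, the $\ln x$ in the denominator cancels and
$$\frac{dI}{da} = \int_{0}^{1} 6 x^{a} \, dx = 6 \left[\frac{x^{a+1}}{a+1}\right]_0^1 = \frac{6}{a + 1}.$$

Integrating with respect to $a$ gives $I(a) = 6 \log{\left(a + 1 \right)} + C$.

At $a = 0$ the integrand is identically $0$, so $I(0) = 0$. The closed form gives $0$, hence $C = 0$.

Setting $a = \frac{2}{3}$:
$$I = \log{\left(\frac{15625}{729} \right)}.$$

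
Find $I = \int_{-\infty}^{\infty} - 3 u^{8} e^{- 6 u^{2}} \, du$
$- \frac{35 \sqrt{6} \sqrt{\pi}}{13824}$

Consider the simpler parametrised integral
$$J(a) = \int_{-\infty}^{\infty} - 3 e^{- a u^{2}} \, du = - \frac{3 \sqrt{\pi}}{\sqrt{a}}.$$

Differentiating under the integral sign brings down a factor of $(-u^2)$:
$$\frac{dJ}{da} = \int_{-\infty}^{\infty} 3 u^{2} e^{- a u^{2}} \, du = \frac{3 \sqrt{\pi}}{2 a^{\frac{3}{2}}}.$$

Repeating $4$ times in total — each differentiation brings down another $(-u^2)$ — gives
$$\frac{d^{4}J}{da^{4}} = \int_{-\infty}^{\infty} - 3 u^{8} e^{- a u^{2}} \, du = - \frac{315 \sqrt{\pi}}{16 a^{\frac{9}{2}}},$$
and the integrand here is exactly the target integrand, so $I = - \frac{315 \sqrt{\pi}}{16 a^{\frac{9}{2}}}$.

Setting $a = 6$:
$$I = - \frac{35 \sqrt{6} \sqrt{\pi}}{13824}.$$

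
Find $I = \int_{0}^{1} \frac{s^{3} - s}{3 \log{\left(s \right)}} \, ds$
$\frac{\log{\left(2 \right)}}{3}$

Consider the one-parameter family: let $I(a) = \int_{0}^{1} \frac{s^{3} - s^{a}}{3 \log{\left(s \right)}} \, ds$.

Since $\dfrac{\partial}{\partial a}\,s^{a} = s^{a} \ln s$, the $\ln s$ in the denominator cancels and
$$\frac{dI}{da} = \int_{0}^{1} - \frac{1}{3} s^{a} \, ds = - \frac{1}{3} \left[\frac{s^{a+1}}{a+1}\right]_0^1 = - \frac{1}{3 a + 3}.$$

Integrating with respect to $a$ gives $I(a) = - \frac{\log{\left(a + 1 \right)}}{3} + \frac{2 \log{\left(2 \right)}}{3} + C$.

At $a = 3$ the integrand is identically $0$, so $I(3) = 0$. The closed form gives $0$, hence $C = 0$.

Setting $a = 1$:
$$I = \frac{\log{\left(2 \right)}}{3}.$$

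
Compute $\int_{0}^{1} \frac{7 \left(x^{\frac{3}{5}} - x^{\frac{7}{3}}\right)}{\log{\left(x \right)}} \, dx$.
$\log{\left(\frac{35831808}{6103515625} \right)}$

Consider the one-parameter family: let $I(a) = \int_{0}^{1} \frac{7 \left(- x^{\frac{7}{3}} + x^{a}\right)}{\log{\left(x \right)}} \, dx$.

Since $\dfrac{\partial}{\partial a}\,x^{a} = x^{a} \ln x$, the $\ln x$ in the denominator cancels and
$$\frac{dI}{da} = \int_{0}^{1} 7 x^{a} \, dx = 7 \left[\frac{x^{a+1}}{a+1}\right]_0^1 = \frac{7}{a + 1}.$$

Integrating with respect to $a$ gives $I(a) = \log{\left(\frac{2187 \left(a + 1\right)^{7}}{10000000} \right)} + C$.

At $a = \frac{7}{3}$ the integrand is identically $0$, so $I(\frac{7}{3}) = 0$. The closed form gives $0$, hence $C = 0$.

Setting $a = \frac{3}{5}$:
$$I = \log{\left(\frac{35831808}{6103515625} \right)}.$$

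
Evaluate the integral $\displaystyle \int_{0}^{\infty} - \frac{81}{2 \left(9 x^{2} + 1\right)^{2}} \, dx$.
$- \frac{27 \pi}{8}$

Begin with the known result
$$J(a) = \int_{0}^{\infty} - \frac{1}{2 \left(a^{2} + x^{2}\right)} \, dx = - \frac{\pi}{4 a}.$$

Differentiating under the integral sign with respect to $a$,
$$\frac{dJ}{da} = \int_{0}^{\infty} \frac{a}{\left(a^{2} + x^{2}\right)^{2}} \, dx = \frac{\pi}{4 a^{2}},$$
so $\int_{0}^{\infty} - \frac{1}{2 \left(a^{2} + x^{2}\right)^{2}} \, dx = - \frac{\pi}{8 a^{3}}$.

Setting $a = \frac{1}{3}$:
$$I = - \frac{27 \pi}{8}.$$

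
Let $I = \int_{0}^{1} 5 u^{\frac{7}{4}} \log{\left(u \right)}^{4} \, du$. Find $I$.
$\frac{122880}{161051}$

Begin with the known integral
$$J(a) = \int_{0}^{1} 5 u^{a} \, du = \frac{5}{a + 1}.$$

Differentiating under the integral sign brings down a factor of $\ln u$:
$$\frac{dJ}{da} = \int_{0}^{1} 5 u^{a} \log{\left(u \right)} \, du = - \frac{5}{\left(a + 1\right)^{2}}.$$

Repeating $4$ times in total — each differentiation brings down another $\ln u$ — gives
$$\frac{d^{4}J}{da^{4}} = \int_{0}^{1} 5 u^{a} \log{\left(u \right)}^{4} \, du = \frac{120}{\left(a + 1\right)^{5}},$$
and the integrand here is exactly the target integrand, so $I = \frac{120}{\left(a + 1\right)^{5}}$.

Setting $a = \frac{7}{4}$:
$$I = \frac{122880}{161051}.$$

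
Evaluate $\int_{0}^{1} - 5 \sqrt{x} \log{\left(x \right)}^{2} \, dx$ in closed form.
$- \frac{80}{27}$

Start from the elementary integral
$$J(a) = \int_{0}^{1} - 5 x^{a} \, dx = - \frac{5}{a + 1}.$$

Differentiating under the integral sign brings down a factor of $\ln x$:
$$\frac{dJ}{da} = \int_{0}^{1} - 5 x^{a} \log{\left(x \right)} \, dx = \frac{5}{\left(a + 1\right)^{2}}.$$

Repeating twice in total — each differentiation brings down another $\ln x$ — gives
$$\frac{d^{2}J}{da^{2}} = \int_{0}^{1} - 5 x^{a} \log{\left(x \right)}^{2} \, dx = - \frac{10}{\left(a + 1\right)^{3}},$$
and the integrand here is exactly the target integrand, so $I = - \frac{10}{\left(a + 1\right)^{3}}$.

Setting $a = \frac{1}{2}$:
$$I = - \frac{80}{27}.$$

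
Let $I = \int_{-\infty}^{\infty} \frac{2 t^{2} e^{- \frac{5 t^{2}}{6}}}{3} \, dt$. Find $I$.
$\frac{2 \sqrt{30} \sqrt{\pi}}{25}$

Consider the simpler parametrised integral
$$J(a) = \int_{-\infty}^{\infty} \frac{2 e^{- a t^{2}}}{3} \, dt = \frac{2 \sqrt{\pi}}{3 \sqrt{a}}.$$

Differentiating under the integral sign brings down a factor of $(-t^2)$:
$$\frac{dJ}{da} = \int_{-\infty}^{\infty} - \frac{2 t^{2} e^{- a t^{2}}}{3} \, dt = - \frac{\sqrt{\pi}}{3 a^{\frac{3}{2}}}.$$

The integral on the left is $-I$, so $I = \frac{\sqrt{\pi}}{3 a^{\frac{3}{2}}}$.

Setting $a = \frac{5}{6}$:
$$I = \frac{2 \sqrt{30} \sqrt{\pi}}{25}.$$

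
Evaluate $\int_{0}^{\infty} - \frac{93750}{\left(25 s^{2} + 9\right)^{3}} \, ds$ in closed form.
$- \frac{3125 \pi}{216}$

Begin with the known result
$$J(a) = \int_{0}^{\infty} - \frac{6}{a^{2} + s^{2}} \, ds = - \frac{3 \pi}{a}.$$

Differentiating under the integral sign with respect to $a$,
$$\frac{dJ}{da} = \int_{0}^{\infty} \frac{12 a}{\left(a^{2} + s^{2}\right)^{2}} \, ds = \frac{3 \pi}{a^{2}},$$
so $\int_{0}^{\infty} - \frac{6}{\left(a^{2} + s^{2}\right)^{2}} \, ds = - \frac{3 \pi}{2 a^{3}}$.

Repeating — each differentiation of $1/(s^2+a^2)^j$ produces $-2ja/(s^2+a^2)^{j+1}$ — and dividing through by $-2ja$ at each step yields, after $2$ differentiations in total,
$$\int_{0}^{\infty} - \frac{6}{\left(a^{2} + s^{2}\right)^{3}} \, ds = - \frac{9 \pi}{8 a^{5}}.$$

Setting $a = \frac{3}{5}$:
$$I = - \frac{3125 \pi}{216}.$$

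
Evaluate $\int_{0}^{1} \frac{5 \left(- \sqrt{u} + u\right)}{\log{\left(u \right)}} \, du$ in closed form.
$\log{\left(\frac{1024}{243} \right)}$

Replace the exponent $\frac{1}{2}$ by a parameter $a$: let $I(a) = \int_{0}^{1} \frac{5 \left(u - u^{a}\right)}{\log{\left(u \right)}} \, du$.

Since $\dfrac{\partial}{\partial a}\,u^{a} = u^{a} \ln u$, the $\ln u$ in the denominator cancels and
$$\frac{dI}{da} = \int_{0}^{1} -5 u^{a} \, du = -5 \left[\frac{u^{a+1}}{a+1}\right]_0^1 = - \frac{5}{a + 1}.$$

Integrating with respect to $a$ gives $I(a) = \log{\left(\frac{32}{\left(a + 1\right)^{5}} \right)} + C$.

At $a = 1$ the integrand is identically $0$, so $I(1) = 0$. The closed form gives $0$, hence $C = 0$.

Setting $a = \frac{1}{2}$:
$$I = \log{\left(\frac{1024}{243} \right)}.$$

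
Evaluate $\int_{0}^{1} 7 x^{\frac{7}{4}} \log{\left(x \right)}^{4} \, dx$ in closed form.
$\frac{172032}{161051}$

Consider the simpler parametrised integral
$$J(a) = \int_{0}^{1} 7 x^{a} \, dx = \frac{7}{a + 1}.$$

Differentiating under the integral sign brings down a factor of $\ln x$:
$$\frac{dJ}{da} = \int_{0}^{1} 7 x^{a} \log{\left(x \right)} \, dx = - \frac{7}{\left(a + 1\right)^{2}}.$$

Repeating $4$ times in total — each differentiation brings down another $\ln x$ — gives
$$\frac{d^{4}J}{da^{4}} = \int_{0}^{1} 7 x^{a} \log{\left(x \right)}^{4} \, dx = \frac{168}{\left(a + 1\right)^{5}},$$
and the integrand here is exactly the target integrand, so $I = \frac{168}{\left(a + 1\right)^{5}}$.

Setting $a = \frac{7}{4}$:
$$I = \frac{172032}{161051}.$$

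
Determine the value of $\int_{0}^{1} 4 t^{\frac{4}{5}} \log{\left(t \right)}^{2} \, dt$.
$\frac{1000}{729}$

Begin with the known integral
$$J(a) = \int_{0}^{1} 4 t^{a} \, dt = \frac{4}{a + 1}.$$

Differentiating under the integral sign brings down a factor of $\ln t$:
$$\frac{dJ}{da} = \int_{0}^{1} 4 t^{a} \log{\left(t \right)} \, dt = - \frac{4}{\left(a + 1\right)^{2}}.$$

Repeating twice in total — each differentiation brings down another $\ln t$ — gives
$$\frac{d^{2}J}{da^{2}} = \int_{0}^{1} 4 t^{a} \log{\left(t \right)}^{2} \, dt = \frac{8}{\left(a + 1\right)^{3}},$$
and the integrand here is exactly the target integrand, so $I = \frac{8}{\left(a + 1\right)^{3}}$.

Setting $a = \frac{4}{5}$:
$$I = \frac{1000}{729}.$$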